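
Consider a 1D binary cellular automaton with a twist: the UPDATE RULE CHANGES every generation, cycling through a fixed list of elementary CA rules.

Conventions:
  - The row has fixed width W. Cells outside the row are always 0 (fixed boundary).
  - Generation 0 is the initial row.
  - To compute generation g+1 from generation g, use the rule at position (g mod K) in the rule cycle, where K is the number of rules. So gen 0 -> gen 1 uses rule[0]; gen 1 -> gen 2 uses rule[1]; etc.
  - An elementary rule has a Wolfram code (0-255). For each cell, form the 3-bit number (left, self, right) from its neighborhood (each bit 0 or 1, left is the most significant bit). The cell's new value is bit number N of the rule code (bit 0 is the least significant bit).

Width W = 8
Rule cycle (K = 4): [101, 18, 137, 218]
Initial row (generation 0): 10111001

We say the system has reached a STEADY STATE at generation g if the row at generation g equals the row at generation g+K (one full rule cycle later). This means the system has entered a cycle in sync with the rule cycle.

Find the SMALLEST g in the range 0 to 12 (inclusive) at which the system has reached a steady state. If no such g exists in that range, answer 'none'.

Gen 0: 10111001
Gen 1 (rule 101): 11001001
Gen 2 (rule 18): 00110110
Gen 3 (rule 137): 10100100
Gen 4 (rule 218): 00011010
Gen 5 (rule 101): 11001110
Gen 6 (rule 18): 00110001
Gen 7 (rule 137): 10100100
Gen 8 (rule 218): 00011010
Gen 9 (rule 101): 11001110
Gen 10 (rule 18): 00110001
Gen 11 (rule 137): 10100100
Gen 12 (rule 218): 00011010
Gen 13 (rule 101): 11001110
Gen 14 (rule 18): 00110001
Gen 15 (rule 137): 10100100
Gen 16 (rule 218): 00011010

Answer: 3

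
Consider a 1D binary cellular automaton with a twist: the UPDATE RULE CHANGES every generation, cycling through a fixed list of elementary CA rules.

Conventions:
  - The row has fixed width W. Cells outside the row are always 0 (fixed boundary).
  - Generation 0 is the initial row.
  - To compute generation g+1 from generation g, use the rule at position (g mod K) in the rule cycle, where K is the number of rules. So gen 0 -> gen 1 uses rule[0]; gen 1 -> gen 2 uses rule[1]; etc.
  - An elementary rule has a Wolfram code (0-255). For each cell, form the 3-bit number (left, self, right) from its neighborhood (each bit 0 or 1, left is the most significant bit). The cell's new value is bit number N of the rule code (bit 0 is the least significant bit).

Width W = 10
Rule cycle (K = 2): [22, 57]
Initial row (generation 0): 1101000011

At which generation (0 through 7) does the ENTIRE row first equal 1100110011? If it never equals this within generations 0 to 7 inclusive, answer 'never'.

Answer: 4

Derivation:
Gen 0: 1101000011
Gen 1 (rule 22): 0001100100
Gen 2 (rule 57): 1101010011
Gen 3 (rule 22): 0001011100
Gen 4 (rule 57): 1100110011
Gen 5 (rule 22): 0011001100
Gen 6 (rule 57): 1010101011
Gen 7 (rule 22): 1010101000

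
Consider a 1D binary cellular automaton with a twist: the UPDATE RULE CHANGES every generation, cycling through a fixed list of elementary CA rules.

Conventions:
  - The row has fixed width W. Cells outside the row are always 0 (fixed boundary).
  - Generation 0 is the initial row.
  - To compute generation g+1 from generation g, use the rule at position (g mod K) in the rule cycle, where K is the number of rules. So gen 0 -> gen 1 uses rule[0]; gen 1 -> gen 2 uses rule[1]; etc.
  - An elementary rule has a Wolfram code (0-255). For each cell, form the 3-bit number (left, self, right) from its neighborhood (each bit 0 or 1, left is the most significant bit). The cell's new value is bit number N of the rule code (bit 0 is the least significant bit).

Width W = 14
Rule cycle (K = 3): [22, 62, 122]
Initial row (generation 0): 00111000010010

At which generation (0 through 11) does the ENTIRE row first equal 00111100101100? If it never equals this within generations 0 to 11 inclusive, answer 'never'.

Answer: never

Derivation:
Gen 0: 00111000010010
Gen 1 (rule 22): 01000100111111
Gen 2 (rule 62): 11101111100000
Gen 3 (rule 122): 10111000110000
Gen 4 (rule 22): 10000101001000
Gen 5 (rule 62): 11001111111100
Gen 6 (rule 122): 11111000000110
Gen 7 (rule 22): 00000100001001
Gen 8 (rule 62): 00001110011111
Gen 9 (rule 122): 00011011110001
Gen 10 (rule 22): 00100000001011
Gen 11 (rule 62): 01110000011110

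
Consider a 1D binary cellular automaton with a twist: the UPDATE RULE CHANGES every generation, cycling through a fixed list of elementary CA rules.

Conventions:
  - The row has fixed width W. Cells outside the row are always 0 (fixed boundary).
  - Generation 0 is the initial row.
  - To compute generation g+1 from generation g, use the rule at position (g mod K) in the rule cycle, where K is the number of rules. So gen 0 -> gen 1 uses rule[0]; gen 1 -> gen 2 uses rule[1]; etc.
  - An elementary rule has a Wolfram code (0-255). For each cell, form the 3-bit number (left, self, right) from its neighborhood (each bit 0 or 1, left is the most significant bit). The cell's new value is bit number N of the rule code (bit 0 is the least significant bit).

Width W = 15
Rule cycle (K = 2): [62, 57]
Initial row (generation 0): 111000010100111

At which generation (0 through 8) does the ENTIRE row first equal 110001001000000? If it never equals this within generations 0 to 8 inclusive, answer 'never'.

Answer: never

Derivation:
Gen 0: 111000010100111
Gen 1 (rule 62): 100100111111100
Gen 2 (rule 57): 010010100000011
Gen 3 (rule 62): 111111110000110
Gen 4 (rule 57): 100000001110101
Gen 5 (rule 62): 110000011001111
Gen 6 (rule 57): 101111010101000
Gen 7 (rule 62): 111000111111100
Gen 8 (rule 57): 100110100000011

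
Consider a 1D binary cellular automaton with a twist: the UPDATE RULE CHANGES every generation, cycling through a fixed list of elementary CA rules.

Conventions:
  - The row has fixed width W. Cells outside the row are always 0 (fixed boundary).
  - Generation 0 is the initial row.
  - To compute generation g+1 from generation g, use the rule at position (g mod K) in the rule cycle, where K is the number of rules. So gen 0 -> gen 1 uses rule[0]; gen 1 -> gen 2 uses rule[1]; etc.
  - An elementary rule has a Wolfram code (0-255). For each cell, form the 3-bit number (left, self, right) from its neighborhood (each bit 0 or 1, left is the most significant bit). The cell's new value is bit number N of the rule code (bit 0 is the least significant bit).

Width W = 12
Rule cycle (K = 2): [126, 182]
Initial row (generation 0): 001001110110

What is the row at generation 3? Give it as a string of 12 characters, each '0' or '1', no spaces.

Answer: 111011111011

Derivation:
Gen 0: 001001110110
Gen 1 (rule 126): 011111011111
Gen 2 (rule 182): 101110101110
Gen 3 (rule 126): 111011111011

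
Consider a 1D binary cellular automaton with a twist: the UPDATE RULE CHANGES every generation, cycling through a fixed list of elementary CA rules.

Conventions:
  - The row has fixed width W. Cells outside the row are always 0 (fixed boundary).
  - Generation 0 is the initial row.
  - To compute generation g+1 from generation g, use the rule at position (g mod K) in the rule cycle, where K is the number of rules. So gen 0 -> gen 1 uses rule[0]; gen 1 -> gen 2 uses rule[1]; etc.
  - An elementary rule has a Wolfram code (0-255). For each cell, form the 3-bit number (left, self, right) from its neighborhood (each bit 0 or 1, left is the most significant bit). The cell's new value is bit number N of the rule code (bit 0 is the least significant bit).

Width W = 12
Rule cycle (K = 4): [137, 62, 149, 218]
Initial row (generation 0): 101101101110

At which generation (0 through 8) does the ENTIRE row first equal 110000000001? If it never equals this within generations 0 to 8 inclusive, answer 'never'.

Gen 0: 101101101110
Gen 1 (rule 137): 001001001100
Gen 2 (rule 62): 011111111010
Gen 3 (rule 149): 001111110011
Gen 4 (rule 218): 011111111111
Gen 5 (rule 137): 011111111110
Gen 6 (rule 62): 110000000001
Gen 7 (rule 149): 001111111101
Gen 8 (rule 218): 011111111100

Answer: 6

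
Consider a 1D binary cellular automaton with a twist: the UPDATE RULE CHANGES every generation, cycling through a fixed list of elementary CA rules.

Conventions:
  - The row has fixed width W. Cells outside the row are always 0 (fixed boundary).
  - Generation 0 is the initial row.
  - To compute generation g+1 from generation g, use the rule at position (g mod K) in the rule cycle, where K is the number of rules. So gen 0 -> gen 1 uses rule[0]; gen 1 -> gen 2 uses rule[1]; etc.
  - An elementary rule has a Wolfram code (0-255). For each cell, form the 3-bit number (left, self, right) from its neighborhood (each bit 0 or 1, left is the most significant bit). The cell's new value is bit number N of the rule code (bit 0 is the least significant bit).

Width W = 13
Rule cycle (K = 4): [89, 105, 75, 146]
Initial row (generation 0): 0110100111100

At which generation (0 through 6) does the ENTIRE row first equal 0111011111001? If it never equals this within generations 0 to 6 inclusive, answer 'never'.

Answer: never

Derivation:
Gen 0: 0110100111100
Gen 1 (rule 89): 0110010100111
Gen 2 (rule 105): 0110001000101
Gen 3 (rule 75): 1110110011000
Gen 4 (rule 146): 0100001100100
Gen 5 (rule 89): 0011101110011
Gen 6 (rule 105): 1010111010011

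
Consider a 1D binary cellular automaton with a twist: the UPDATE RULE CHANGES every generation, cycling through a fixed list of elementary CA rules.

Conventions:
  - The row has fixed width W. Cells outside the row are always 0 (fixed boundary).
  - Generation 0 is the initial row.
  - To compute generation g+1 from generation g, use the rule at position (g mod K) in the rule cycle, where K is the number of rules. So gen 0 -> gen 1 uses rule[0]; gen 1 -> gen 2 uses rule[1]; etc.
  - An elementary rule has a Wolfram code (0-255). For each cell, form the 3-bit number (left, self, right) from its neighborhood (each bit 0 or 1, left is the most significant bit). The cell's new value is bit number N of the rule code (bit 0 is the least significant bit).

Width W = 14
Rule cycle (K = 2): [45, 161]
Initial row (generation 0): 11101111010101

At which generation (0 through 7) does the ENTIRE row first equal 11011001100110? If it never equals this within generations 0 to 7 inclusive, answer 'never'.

Answer: never

Derivation:
Gen 0: 11101111010101
Gen 1 (rule 45): 10011000111111
Gen 2 (rule 161): 00000010011110
Gen 3 (rule 45): 11111010010000
Gen 4 (rule 161): 01110100000111
Gen 5 (rule 45): 01001101110100
Gen 6 (rule 161): 00000010101001
Gen 7 (rule 45): 11111011111001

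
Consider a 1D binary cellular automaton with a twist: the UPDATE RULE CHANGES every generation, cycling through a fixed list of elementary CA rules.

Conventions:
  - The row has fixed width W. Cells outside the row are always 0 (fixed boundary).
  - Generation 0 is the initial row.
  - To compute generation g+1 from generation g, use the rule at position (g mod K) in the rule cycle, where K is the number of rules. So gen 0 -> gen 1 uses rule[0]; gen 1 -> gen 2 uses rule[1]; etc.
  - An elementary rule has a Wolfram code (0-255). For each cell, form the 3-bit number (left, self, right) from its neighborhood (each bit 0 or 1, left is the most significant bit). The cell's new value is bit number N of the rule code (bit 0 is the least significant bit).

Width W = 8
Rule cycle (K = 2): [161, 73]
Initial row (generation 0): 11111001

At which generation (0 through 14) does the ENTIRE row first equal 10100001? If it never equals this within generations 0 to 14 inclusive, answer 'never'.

Gen 0: 11111001
Gen 1 (rule 161): 01110000
Gen 2 (rule 73): 01010111
Gen 3 (rule 161): 00101010
Gen 4 (rule 73): 10000000
Gen 5 (rule 161): 00111111
Gen 6 (rule 73): 10100001
Gen 7 (rule 161): 01001100
Gen 8 (rule 73): 00001101
Gen 9 (rule 161): 11100010
Gen 10 (rule 73): 10101000
Gen 11 (rule 161): 01010011
Gen 12 (rule 73): 00000011
Gen 13 (rule 161): 11111000
Gen 14 (rule 73): 10001011

Answer: 6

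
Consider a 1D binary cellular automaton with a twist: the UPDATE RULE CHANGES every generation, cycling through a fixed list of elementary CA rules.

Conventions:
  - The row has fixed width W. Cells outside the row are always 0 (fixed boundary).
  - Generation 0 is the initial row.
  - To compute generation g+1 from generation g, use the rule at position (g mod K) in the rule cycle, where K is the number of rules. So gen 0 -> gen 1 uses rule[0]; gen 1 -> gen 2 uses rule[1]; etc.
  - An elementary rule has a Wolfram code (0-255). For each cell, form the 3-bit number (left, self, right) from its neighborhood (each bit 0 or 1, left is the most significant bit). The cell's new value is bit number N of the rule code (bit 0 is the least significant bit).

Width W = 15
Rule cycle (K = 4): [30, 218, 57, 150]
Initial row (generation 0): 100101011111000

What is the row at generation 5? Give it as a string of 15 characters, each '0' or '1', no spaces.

Gen 0: 100101011111000
Gen 1 (rule 30): 111101010000100
Gen 2 (rule 218): 111100001001010
Gen 3 (rule 57): 100011100100101
Gen 4 (rule 150): 110101011111101
Gen 5 (rule 30): 100101010000001

Answer: 100101010000001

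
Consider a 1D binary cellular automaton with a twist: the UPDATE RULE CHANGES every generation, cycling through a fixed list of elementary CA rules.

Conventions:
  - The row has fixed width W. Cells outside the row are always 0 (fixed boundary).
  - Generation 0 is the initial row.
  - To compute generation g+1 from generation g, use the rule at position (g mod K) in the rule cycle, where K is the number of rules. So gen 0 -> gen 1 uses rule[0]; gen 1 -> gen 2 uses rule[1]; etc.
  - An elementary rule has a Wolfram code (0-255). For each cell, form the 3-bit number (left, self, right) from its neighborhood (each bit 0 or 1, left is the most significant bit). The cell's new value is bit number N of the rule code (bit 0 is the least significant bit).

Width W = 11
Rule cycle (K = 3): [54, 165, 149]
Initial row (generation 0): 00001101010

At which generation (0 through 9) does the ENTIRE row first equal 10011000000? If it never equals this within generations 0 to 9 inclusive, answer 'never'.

Answer: never

Derivation:
Gen 0: 00001101010
Gen 1 (rule 54): 00010011111
Gen 2 (rule 165): 11010001110
Gen 3 (rule 149): 00011100101
Gen 4 (rule 54): 00100011111
Gen 5 (rule 165): 10101001110
Gen 6 (rule 149): 10101100101
Gen 7 (rule 54): 11110011111
Gen 8 (rule 165): 01100001110
Gen 9 (rule 149): 00011100101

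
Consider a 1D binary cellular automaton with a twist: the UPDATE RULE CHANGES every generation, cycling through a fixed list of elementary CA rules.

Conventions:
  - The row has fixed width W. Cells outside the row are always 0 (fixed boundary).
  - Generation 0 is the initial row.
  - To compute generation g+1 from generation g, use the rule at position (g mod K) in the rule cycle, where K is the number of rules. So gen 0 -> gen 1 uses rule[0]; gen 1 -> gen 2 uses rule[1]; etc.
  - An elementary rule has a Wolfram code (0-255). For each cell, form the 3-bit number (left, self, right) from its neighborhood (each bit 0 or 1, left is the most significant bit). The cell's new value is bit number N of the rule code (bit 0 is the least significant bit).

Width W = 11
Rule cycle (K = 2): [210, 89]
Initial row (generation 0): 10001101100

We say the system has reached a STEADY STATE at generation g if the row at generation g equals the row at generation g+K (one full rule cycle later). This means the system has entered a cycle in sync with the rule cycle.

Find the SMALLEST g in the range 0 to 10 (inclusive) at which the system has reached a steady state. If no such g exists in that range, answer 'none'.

Answer: none

Derivation:
Gen 0: 10001101100
Gen 1 (rule 210): 01010100110
Gen 2 (rule 89): 00000010111
Gen 3 (rule 210): 00000100011
Gen 4 (rule 89): 11110011011
Gen 5 (rule 210): 01111101001
Gen 6 (rule 89): 01000100100
Gen 7 (rule 210): 10101011010
Gen 8 (rule 89): 00000011001
Gen 9 (rule 210): 00000101110
Gen 10 (rule 89): 11110001011
Gen 11 (rule 210): 01111010001
Gen 12 (rule 89): 01001001100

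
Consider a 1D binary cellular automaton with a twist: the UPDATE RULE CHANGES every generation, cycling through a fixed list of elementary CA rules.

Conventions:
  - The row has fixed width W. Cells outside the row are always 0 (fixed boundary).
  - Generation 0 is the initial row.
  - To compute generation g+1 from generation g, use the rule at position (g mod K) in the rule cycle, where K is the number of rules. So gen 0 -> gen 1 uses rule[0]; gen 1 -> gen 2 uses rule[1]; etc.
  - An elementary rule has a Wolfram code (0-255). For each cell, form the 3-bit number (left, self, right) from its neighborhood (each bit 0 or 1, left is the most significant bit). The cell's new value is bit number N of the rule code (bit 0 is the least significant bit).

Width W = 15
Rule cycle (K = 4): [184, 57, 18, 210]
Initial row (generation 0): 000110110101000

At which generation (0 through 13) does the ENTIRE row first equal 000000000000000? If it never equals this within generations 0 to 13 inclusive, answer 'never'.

Gen 0: 000110110101000
Gen 1 (rule 184): 000101101010100
Gen 2 (rule 57): 110011010101011
Gen 3 (rule 18): 001100000000000
Gen 4 (rule 210): 010110000000000
Gen 5 (rule 184): 001101000000000
Gen 6 (rule 57): 101010111111111
Gen 7 (rule 18): 000000000000000
Gen 8 (rule 210): 000000000000000
Gen 9 (rule 184): 000000000000000
Gen 10 (rule 57): 111111111111111
Gen 11 (rule 18): 000000000000000
Gen 12 (rule 210): 000000000000000
Gen 13 (rule 184): 000000000000000

Answer: 7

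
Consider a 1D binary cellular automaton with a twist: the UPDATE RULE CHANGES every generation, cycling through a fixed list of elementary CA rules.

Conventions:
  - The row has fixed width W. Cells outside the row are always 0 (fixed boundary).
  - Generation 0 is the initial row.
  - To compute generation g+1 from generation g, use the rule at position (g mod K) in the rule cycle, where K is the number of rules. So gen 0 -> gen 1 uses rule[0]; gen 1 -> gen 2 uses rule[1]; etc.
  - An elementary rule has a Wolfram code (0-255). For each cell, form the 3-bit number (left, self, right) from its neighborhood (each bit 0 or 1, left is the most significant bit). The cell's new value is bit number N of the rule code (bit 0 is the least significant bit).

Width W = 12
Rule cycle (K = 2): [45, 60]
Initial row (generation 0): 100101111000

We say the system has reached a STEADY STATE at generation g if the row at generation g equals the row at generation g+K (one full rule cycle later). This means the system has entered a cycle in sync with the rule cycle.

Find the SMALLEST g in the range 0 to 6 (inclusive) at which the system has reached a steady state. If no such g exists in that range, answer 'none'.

Answer: none

Derivation:
Gen 0: 100101111000
Gen 1 (rule 45): 100111000011
Gen 2 (rule 60): 110100100010
Gen 3 (rule 45): 101100101010
Gen 4 (rule 60): 111010111111
Gen 5 (rule 45): 100111100000
Gen 6 (rule 60): 110100010000
Gen 7 (rule 45): 101101010111
Gen 8 (rule 60): 111011111100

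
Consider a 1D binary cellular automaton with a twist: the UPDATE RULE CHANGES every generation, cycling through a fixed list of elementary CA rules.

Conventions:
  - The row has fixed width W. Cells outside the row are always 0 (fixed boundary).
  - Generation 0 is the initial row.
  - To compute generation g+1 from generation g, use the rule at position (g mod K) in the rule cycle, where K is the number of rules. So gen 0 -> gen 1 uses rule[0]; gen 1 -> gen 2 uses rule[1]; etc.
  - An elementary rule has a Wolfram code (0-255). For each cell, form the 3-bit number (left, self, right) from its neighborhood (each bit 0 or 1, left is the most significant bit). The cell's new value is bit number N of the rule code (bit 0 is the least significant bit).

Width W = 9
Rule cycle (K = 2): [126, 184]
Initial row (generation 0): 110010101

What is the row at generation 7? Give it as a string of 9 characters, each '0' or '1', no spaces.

Gen 0: 110010101
Gen 1 (rule 126): 111111111
Gen 2 (rule 184): 111111110
Gen 3 (rule 126): 100000011
Gen 4 (rule 184): 010000010
Gen 5 (rule 126): 111000111
Gen 6 (rule 184): 110100110
Gen 7 (rule 126): 111111111

Answer: 111111111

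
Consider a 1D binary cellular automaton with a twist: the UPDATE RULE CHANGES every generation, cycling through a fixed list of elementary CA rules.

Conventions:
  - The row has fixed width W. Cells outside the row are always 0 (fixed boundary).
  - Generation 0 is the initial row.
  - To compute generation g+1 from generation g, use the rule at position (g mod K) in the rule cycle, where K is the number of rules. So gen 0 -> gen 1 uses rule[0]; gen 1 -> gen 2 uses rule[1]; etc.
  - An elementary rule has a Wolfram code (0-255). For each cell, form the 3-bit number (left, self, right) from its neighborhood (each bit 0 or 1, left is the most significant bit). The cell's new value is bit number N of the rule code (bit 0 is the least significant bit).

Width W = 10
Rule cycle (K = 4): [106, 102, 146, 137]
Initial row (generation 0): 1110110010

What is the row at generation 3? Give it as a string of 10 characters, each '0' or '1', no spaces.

Answer: 0010101010

Derivation:
Gen 0: 1110110010
Gen 1 (rule 106): 1011110100
Gen 2 (rule 102): 1100011100
Gen 3 (rule 146): 0010101010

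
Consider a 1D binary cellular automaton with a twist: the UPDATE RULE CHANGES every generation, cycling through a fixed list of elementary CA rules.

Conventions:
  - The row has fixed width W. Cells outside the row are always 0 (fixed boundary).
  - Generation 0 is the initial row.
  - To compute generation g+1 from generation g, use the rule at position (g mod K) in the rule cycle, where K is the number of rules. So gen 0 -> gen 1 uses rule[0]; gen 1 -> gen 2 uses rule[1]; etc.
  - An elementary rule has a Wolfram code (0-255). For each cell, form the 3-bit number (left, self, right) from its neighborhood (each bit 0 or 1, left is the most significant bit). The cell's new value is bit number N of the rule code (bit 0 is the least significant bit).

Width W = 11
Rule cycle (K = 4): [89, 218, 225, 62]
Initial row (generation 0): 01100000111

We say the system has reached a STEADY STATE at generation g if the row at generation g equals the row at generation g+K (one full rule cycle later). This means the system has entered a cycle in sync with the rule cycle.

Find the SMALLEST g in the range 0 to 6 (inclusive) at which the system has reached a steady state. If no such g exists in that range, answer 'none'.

Gen 0: 01100000111
Gen 1 (rule 89): 01111110101
Gen 2 (rule 218): 11111110000
Gen 3 (rule 225): 01111110111
Gen 4 (rule 62): 11000001100
Gen 5 (rule 89): 11111101111
Gen 6 (rule 218): 11111101111
Gen 7 (rule 225): 01111110111
Gen 8 (rule 62): 11000001100
Gen 9 (rule 89): 11111101111
Gen 10 (rule 218): 11111101111

Answer: 3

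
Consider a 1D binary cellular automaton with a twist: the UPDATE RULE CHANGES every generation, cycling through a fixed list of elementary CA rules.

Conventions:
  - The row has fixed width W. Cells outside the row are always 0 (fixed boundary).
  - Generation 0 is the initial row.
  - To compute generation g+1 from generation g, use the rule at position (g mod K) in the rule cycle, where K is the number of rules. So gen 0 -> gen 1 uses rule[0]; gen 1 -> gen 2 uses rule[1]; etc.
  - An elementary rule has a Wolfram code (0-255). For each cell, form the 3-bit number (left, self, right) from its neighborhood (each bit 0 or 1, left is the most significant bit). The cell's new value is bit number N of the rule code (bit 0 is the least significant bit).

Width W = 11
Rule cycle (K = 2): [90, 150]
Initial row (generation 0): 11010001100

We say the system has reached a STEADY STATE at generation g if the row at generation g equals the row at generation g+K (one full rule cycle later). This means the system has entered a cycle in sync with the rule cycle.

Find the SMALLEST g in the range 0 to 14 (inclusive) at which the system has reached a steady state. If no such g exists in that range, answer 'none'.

Answer: 14

Derivation:
Gen 0: 11010001100
Gen 1 (rule 90): 11001011110
Gen 2 (rule 150): 00111001101
Gen 3 (rule 90): 01101111100
Gen 4 (rule 150): 10000111010
Gen 5 (rule 90): 01001101001
Gen 6 (rule 150): 11110001111
Gen 7 (rule 90): 10011011001
Gen 8 (rule 150): 11100000111
Gen 9 (rule 90): 10110001101
Gen 10 (rule 150): 10001010001
Gen 11 (rule 90): 01010001010
Gen 12 (rule 150): 11011011011
Gen 13 (rule 90): 11011011011
Gen 14 (rule 150): 00000000000
Gen 15 (rule 90): 00000000000
Gen 16 (rule 150): 00000000000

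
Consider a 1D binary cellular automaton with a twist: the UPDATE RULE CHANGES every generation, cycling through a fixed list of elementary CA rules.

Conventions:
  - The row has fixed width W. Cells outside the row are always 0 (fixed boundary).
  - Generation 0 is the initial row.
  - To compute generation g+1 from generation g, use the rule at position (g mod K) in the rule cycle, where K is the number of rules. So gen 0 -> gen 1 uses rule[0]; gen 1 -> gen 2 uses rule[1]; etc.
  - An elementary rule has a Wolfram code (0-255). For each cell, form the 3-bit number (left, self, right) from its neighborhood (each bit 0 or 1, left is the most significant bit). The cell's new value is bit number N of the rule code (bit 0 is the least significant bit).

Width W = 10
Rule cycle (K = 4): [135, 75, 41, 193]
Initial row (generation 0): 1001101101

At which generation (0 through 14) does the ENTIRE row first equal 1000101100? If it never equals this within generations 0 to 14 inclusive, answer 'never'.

Gen 0: 1001101101
Gen 1 (rule 135): 1010000001
Gen 2 (rule 75): 0000111110
Gen 3 (rule 41): 1110100000
Gen 4 (rule 193): 0110001111
Gen 5 (rule 135): 1000110110
Gen 6 (rule 75): 0011110110
Gen 7 (rule 41): 1010001100
Gen 8 (rule 193): 0000100101
Gen 9 (rule 135): 1111101101
Gen 10 (rule 75): 1000101100
Gen 11 (rule 41): 0010011001
Gen 12 (rule 193): 1000001000
Gen 13 (rule 135): 1011111011
Gen 14 (rule 75): 0010001011

Answer: 10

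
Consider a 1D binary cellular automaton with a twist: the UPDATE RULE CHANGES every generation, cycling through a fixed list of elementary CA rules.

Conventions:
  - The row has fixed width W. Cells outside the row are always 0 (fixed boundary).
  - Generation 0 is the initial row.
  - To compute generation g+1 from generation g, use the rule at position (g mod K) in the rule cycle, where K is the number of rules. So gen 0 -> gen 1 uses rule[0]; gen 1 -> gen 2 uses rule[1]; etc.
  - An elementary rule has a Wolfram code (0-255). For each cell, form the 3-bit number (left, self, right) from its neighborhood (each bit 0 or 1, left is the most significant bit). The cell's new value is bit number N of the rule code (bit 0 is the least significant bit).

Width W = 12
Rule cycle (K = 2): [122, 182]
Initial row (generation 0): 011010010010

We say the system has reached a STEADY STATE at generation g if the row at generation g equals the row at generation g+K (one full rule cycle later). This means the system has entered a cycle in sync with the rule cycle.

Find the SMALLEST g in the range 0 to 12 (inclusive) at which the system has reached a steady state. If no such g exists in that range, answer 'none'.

Gen 0: 011010010010
Gen 1 (rule 122): 111101101101
Gen 2 (rule 182): 011010010011
Gen 3 (rule 122): 111101101111
Gen 4 (rule 182): 011010010110
Gen 5 (rule 122): 111101101111
Gen 6 (rule 182): 011010010110
Gen 7 (rule 122): 111101101111
Gen 8 (rule 182): 011010010110
Gen 9 (rule 122): 111101101111
Gen 10 (rule 182): 011010010110
Gen 11 (rule 122): 111101101111
Gen 12 (rule 182): 011010010110
Gen 13 (rule 122): 111101101111
Gen 14 (rule 182): 011010010110

Answer: 3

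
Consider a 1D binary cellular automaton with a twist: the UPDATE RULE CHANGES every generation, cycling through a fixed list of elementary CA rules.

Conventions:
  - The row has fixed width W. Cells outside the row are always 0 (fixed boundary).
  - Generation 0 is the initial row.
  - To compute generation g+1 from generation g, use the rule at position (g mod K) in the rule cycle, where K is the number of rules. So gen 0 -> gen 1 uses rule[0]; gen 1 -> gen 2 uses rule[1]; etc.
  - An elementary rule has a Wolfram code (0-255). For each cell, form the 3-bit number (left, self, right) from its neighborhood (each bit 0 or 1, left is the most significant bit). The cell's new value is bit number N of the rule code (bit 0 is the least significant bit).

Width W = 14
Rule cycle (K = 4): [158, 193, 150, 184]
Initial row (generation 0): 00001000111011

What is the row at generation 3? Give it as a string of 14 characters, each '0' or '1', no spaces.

Gen 0: 00001000111011
Gen 1 (rule 158): 00011101110010
Gen 2 (rule 193): 11001100110000
Gen 3 (rule 150): 00110011001000

Answer: 00110011001000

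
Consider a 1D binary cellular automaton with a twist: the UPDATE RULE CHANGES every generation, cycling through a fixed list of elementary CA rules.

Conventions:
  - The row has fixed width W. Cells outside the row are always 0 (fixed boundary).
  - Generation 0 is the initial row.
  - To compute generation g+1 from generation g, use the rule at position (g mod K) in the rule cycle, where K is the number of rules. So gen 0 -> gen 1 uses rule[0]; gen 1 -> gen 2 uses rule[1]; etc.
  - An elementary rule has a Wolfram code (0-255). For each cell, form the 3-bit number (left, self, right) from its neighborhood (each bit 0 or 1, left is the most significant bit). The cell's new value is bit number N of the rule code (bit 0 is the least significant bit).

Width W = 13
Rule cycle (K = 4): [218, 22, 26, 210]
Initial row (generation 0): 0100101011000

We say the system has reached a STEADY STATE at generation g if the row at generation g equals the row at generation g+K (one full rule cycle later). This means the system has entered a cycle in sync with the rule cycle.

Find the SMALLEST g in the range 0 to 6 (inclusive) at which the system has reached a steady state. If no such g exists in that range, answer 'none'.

Gen 0: 0100101011000
Gen 1 (rule 218): 1011000011100
Gen 2 (rule 22): 1000100100010
Gen 3 (rule 26): 0101011010101
Gen 4 (rule 210): 1000001000000
Gen 5 (rule 218): 0100010100000
Gen 6 (rule 22): 1110110110000
Gen 7 (rule 26): 1000100101000
Gen 8 (rule 210): 0101011000100
Gen 9 (rule 218): 1000011101010
Gen 10 (rule 22): 1100100001011

Answer: none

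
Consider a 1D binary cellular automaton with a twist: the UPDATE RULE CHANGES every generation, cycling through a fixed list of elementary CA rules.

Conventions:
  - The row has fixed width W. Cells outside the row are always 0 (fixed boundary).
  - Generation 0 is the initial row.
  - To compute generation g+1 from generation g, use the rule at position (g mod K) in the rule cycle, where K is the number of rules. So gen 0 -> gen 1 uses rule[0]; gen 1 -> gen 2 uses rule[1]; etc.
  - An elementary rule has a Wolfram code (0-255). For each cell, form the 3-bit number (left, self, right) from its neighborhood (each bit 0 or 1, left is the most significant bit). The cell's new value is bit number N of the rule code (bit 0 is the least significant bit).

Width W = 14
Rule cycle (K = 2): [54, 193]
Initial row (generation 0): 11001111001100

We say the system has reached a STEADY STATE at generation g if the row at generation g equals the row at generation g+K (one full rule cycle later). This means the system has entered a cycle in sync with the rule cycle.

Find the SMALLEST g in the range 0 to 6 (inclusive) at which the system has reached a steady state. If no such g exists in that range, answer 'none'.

Gen 0: 11001111001100
Gen 1 (rule 54): 00110000110010
Gen 2 (rule 193): 10010110010000
Gen 3 (rule 54): 11111001111000
Gen 4 (rule 193): 01111000111011
Gen 5 (rule 54): 10000101000100
Gen 6 (rule 193): 00110000010001
Gen 7 (rule 54): 01001000111011
Gen 8 (rule 193): 00000010011001

Answer: none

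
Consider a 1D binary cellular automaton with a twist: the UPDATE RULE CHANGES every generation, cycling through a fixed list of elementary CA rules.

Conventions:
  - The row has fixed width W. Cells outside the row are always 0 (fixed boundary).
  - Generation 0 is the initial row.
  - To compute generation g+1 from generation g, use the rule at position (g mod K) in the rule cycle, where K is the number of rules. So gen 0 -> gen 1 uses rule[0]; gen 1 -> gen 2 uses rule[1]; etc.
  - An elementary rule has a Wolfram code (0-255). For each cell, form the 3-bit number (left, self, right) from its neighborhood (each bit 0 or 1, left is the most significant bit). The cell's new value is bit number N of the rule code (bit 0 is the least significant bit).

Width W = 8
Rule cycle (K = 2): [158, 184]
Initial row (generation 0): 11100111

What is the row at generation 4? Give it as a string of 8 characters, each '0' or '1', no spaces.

Answer: 01110100

Derivation:
Gen 0: 11100111
Gen 1 (rule 158): 11011110
Gen 2 (rule 184): 10111101
Gen 3 (rule 158): 10111001
Gen 4 (rule 184): 01110100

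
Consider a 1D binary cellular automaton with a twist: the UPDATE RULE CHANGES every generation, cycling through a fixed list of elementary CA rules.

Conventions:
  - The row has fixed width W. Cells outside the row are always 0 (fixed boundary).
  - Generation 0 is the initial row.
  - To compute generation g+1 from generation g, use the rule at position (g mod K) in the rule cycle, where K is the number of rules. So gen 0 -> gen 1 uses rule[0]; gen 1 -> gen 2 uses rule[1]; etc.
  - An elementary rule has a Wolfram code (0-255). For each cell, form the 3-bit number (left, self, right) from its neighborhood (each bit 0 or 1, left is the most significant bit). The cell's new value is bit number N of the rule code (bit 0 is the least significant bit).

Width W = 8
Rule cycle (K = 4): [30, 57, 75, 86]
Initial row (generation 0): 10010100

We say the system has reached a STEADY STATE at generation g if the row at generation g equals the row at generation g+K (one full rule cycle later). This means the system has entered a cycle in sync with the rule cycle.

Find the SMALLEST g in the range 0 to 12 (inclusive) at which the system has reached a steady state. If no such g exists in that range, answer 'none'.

Gen 0: 10010100
Gen 1 (rule 30): 11110110
Gen 2 (rule 57): 10001101
Gen 3 (rule 75): 00111100
Gen 4 (rule 86): 01000110
Gen 5 (rule 30): 11101101
Gen 6 (rule 57): 10011010
Gen 7 (rule 75): 00111000
Gen 8 (rule 86): 01001100
Gen 9 (rule 30): 11111010
Gen 10 (rule 57): 10000101
Gen 11 (rule 75): 00111000
Gen 12 (rule 86): 01001100
Gen 13 (rule 30): 11111010
Gen 14 (rule 57): 10000101
Gen 15 (rule 75): 00111000
Gen 16 (rule 86): 01001100

Answer: 7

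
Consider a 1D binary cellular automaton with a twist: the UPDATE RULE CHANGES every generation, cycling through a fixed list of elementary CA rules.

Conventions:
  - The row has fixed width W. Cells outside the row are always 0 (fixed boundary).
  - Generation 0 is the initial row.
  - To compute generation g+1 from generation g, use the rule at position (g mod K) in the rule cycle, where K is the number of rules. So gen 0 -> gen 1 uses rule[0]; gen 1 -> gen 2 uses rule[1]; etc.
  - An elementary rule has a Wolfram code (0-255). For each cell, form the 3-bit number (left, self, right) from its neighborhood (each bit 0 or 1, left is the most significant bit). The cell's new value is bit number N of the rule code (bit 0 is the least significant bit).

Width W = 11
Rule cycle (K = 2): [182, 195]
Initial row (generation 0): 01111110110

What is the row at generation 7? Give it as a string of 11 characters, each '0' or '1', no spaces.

Answer: 00110110111

Derivation:
Gen 0: 01111110110
Gen 1 (rule 182): 10111101001
Gen 2 (rule 195): 00011100010
Gen 3 (rule 182): 00101010111
Gen 4 (rule 195): 11000000011
Gen 5 (rule 182): 00100000100
Gen 6 (rule 195): 11001111001
Gen 7 (rule 182): 00110110111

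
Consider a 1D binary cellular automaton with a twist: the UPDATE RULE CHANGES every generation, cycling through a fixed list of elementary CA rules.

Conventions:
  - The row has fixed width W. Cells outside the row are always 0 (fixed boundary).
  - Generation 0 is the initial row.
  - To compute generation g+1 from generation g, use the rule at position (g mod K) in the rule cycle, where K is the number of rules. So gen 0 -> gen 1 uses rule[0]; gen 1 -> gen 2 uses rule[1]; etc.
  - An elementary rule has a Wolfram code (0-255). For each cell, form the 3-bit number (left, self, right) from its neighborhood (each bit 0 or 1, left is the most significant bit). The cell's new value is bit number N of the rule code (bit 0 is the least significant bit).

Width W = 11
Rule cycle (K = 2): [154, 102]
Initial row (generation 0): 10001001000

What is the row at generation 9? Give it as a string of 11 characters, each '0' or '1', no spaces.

Gen 0: 10001001000
Gen 1 (rule 154): 01010110100
Gen 2 (rule 102): 11111011100
Gen 3 (rule 154): 11110011010
Gen 4 (rule 102): 00010101110
Gen 5 (rule 154): 00100001101
Gen 6 (rule 102): 01100010111
Gen 7 (rule 154): 11010100110
Gen 8 (rule 102): 01111101010
Gen 9 (rule 154): 11111000001

Answer: 11111000001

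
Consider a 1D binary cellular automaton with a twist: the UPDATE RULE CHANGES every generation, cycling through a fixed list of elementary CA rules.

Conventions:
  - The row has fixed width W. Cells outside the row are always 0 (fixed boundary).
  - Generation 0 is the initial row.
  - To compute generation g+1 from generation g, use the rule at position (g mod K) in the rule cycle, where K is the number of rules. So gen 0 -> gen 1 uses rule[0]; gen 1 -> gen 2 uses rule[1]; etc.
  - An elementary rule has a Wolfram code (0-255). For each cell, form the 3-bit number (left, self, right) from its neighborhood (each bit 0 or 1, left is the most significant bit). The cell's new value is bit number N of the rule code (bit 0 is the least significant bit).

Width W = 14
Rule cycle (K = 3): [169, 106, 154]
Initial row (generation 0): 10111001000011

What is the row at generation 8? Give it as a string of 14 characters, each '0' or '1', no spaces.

Gen 0: 10111001000011
Gen 1 (rule 169): 01110000011010
Gen 2 (rule 106): 11010000111100
Gen 3 (rule 154): 10001001111010
Gen 4 (rule 169): 00100001110100
Gen 5 (rule 106): 01000011011000
Gen 6 (rule 154): 10100110010100
Gen 7 (rule 169): 01000100001001
Gen 8 (rule 106): 10001000010010

Answer: 10001000010010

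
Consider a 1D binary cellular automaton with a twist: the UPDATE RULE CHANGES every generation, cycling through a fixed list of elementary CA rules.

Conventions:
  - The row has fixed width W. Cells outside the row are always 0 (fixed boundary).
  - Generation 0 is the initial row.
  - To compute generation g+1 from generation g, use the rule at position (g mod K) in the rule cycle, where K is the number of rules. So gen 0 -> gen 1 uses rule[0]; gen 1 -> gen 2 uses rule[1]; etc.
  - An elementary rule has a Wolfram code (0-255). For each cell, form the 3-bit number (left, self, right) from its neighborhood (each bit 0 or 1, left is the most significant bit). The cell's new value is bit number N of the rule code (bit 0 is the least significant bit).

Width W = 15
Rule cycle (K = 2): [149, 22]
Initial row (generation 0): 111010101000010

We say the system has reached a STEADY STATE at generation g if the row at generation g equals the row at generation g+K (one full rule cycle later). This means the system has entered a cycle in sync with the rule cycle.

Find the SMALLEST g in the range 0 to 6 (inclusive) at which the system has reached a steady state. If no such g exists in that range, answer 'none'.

Gen 0: 111010101000010
Gen 1 (rule 149): 010010101111011
Gen 2 (rule 22): 111110100000000
Gen 3 (rule 149): 011100111111111
Gen 4 (rule 22): 100011000000000
Gen 5 (rule 149): 111000111111111
Gen 6 (rule 22): 000101000000000
Gen 7 (rule 149): 110101111111111
Gen 8 (rule 22): 000100000000000

Answer: none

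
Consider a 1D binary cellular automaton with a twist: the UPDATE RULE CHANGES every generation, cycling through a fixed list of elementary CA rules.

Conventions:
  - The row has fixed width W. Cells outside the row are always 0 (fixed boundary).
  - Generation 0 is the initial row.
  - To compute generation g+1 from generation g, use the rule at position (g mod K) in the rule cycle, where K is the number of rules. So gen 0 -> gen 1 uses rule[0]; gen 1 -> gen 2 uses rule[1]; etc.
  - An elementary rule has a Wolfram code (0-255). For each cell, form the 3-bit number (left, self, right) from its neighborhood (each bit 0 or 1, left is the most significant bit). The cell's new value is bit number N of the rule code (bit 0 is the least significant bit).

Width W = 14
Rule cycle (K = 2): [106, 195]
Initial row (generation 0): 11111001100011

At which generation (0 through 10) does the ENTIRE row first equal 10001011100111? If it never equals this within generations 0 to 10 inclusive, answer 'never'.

Answer: 1

Derivation:
Gen 0: 11111001100011
Gen 1 (rule 106): 10001011100111
Gen 2 (rule 195): 00110001101011
Gen 3 (rule 106): 01110011110111
Gen 4 (rule 195): 10110101110011
Gen 5 (rule 106): 01111011010111
Gen 6 (rule 195): 10111001000011
Gen 7 (rule 106): 01101010000111
Gen 8 (rule 195): 10100000111011
Gen 9 (rule 106): 01000001101111
Gen 10 (rule 195): 10011110100111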